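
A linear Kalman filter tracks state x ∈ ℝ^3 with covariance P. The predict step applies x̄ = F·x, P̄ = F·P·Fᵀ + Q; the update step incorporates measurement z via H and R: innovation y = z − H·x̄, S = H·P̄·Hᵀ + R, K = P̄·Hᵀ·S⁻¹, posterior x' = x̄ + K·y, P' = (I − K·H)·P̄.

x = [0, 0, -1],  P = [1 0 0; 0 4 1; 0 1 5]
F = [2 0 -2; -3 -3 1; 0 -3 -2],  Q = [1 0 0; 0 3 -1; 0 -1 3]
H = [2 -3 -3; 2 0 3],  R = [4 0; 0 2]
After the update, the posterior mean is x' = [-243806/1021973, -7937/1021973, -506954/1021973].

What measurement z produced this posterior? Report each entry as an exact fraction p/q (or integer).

x̄ = F·x = [2, -1, 2]
P̄ = F·P·Fᵀ + Q = [25 -10 26; -10 47 28; 26 28 71]
S = H·P̄·Hᵀ + R = [1478 -731; -731 1053]
K = P̄·Hᵀ·S⁻¹ = [95674/1021973 190646/1021973; -211201/1021973 -84503/1021973; -64270/1021973 212575/1021973]
x' − x̄ = [-2287752/1021973, 1014036/1021973, -2550900/1021973] = K·y
y = (KᵀK)⁻¹·Kᵀ·(x' − x̄) = [0, -12]
z = y + H·x̄ = [0, -12] + [1, 10] = [1, -2]

z = [1, -2]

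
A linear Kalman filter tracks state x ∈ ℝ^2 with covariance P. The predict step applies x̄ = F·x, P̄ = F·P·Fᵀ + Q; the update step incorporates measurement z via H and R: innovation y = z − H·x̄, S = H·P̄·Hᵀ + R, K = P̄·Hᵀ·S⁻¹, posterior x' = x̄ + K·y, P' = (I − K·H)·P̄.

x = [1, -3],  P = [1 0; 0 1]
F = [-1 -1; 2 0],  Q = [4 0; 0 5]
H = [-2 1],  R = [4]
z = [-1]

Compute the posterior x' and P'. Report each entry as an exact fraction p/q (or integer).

x' = [76/45, 103/45]
P' = [74/45 92/45; 92/45 236/45]

x̄ = F·x = [2, 2]
P̄ = F·P·Fᵀ + Q = [6 -2; -2 9]
y = z − H·x̄ = [1]
S = H·P̄·Hᵀ + R = [45]
K = P̄·Hᵀ·S⁻¹ = [-14/45; 13/45]
x' = x̄ + K·y = [76/45, 103/45]
P' = (I − K·H)·P̄ = [74/45 92/45; 92/45 236/45]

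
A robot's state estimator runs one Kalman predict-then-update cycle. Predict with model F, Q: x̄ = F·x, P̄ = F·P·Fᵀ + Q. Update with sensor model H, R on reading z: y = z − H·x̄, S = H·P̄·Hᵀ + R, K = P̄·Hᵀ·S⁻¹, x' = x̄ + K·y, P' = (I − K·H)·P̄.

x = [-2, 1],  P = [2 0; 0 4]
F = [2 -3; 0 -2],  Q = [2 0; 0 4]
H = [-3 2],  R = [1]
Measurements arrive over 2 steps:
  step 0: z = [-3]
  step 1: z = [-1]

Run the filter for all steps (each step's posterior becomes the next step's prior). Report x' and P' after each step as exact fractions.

step 0: x' = [39/23, 226/207], P' = [158/23 232/23; 232/23 3116/207]
step 1: x' = [-23170/11057, -40668/11057], P' = [276258/11057 411096/11057; 411096/11057 614420/11057]

step 0: x̄ = F·x = [-7, -2]
step 0: P̄ = F·P·Fᵀ + Q = [46 24; 24 20]
step 0: y = z − H·x̄ = [-20]
step 0: S = H·P̄·Hᵀ + R = [207]
step 0: K = P̄·Hᵀ·S⁻¹ = [-10/23; -32/207]
step 0: x' = x̄ + K·y = [39/23, 226/207]
step 0: P' = (I − K·H)·P̄ = [158/23 232/23; 232/23 3116/207]
step 1: x̄ = F·x = [8/69, -452/207]
step 1: P̄ = F·P·Fᵀ + Q = [1010/23 3448/69; 3448/69 13292/207]
step 1: y = z − H·x̄ = [769/207]
step 1: S = H·P̄·Hᵀ + R = [11057/207]
step 1: K = P̄·Hᵀ·S⁻¹ = [-6582/11057; -4448/11057]
step 1: x' = x̄ + K·y = [-23170/11057, -40668/11057]
step 1: P' = (I − K·H)·P̄ = [276258/11057 411096/11057; 411096/11057 614420/11057]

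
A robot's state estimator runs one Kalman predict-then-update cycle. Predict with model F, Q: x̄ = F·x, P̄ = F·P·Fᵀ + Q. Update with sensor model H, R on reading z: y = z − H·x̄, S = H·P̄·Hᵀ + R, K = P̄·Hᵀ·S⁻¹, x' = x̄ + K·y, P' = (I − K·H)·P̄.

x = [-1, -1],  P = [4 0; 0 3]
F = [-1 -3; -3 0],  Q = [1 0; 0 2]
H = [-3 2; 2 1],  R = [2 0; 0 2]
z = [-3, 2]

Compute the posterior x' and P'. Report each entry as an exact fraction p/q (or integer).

x' = [6853/6694, 549/13388]
P' = [678/3347 539/3347; 539/3347 3503/6694]

x̄ = F·x = [4, 3]
P̄ = F·P·Fᵀ + Q = [32 12; 12 38]
y = z − H·x̄ = [3, -9]
S = H·P̄·Hᵀ + R = [298 -104; -104 216]
K = P̄·Hᵀ·S⁻¹ = [-478/3347 1895/6694; 943/3347 5659/13388]
x' = x̄ + K·y = [6853/6694, 549/13388]
P' = (I − K·H)·P̄ = [678/3347 539/3347; 539/3347 3503/6694]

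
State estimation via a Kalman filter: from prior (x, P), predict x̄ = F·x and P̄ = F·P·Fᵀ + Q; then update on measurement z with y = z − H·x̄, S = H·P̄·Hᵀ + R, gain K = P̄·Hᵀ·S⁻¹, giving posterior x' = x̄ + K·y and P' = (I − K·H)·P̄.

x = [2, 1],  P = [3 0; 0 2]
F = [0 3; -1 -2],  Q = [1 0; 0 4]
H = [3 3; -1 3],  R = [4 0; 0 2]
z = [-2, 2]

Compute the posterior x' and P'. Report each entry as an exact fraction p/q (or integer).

x̄ = F·x = [3, -4]
P̄ = F·P·Fᵀ + Q = [19 -12; -12 15]
y = z − H·x̄ = [1, 17]
S = H·P̄·Hᵀ + R = [94 6; 6 228]
K = P̄·Hᵀ·S⁻¹ = [853/3566 -1324/5349; 285/3566 442/1783]
x' = x̄ + K·y = [-10363/10698, 1049/3566]
P' = (I − K·H)·P̄ = [3883/10698 -157/3566; -157/3566 537/3566]

x' = [-10363/10698, 1049/3566]
P' = [3883/10698 -157/3566; -157/3566 537/3566]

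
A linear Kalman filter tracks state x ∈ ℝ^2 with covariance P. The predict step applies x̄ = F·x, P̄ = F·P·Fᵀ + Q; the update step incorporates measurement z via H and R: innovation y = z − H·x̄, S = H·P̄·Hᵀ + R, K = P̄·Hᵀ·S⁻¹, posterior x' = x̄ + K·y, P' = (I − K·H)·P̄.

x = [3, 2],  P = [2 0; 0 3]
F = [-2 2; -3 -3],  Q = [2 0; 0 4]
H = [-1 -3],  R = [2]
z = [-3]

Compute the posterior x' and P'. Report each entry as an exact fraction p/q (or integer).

x' = [-658/429, 205/143]
P' = [9422/429 -1046/143; -1046/143 380/143]

x̄ = F·x = [-2, -15]
P̄ = F·P·Fᵀ + Q = [22 -6; -6 49]
y = z − H·x̄ = [-50]
S = H·P̄·Hᵀ + R = [429]
K = P̄·Hᵀ·S⁻¹ = [-4/429; -47/143]
x' = x̄ + K·y = [-658/429, 205/143]
P' = (I − K·H)·P̄ = [9422/429 -1046/143; -1046/143 380/143]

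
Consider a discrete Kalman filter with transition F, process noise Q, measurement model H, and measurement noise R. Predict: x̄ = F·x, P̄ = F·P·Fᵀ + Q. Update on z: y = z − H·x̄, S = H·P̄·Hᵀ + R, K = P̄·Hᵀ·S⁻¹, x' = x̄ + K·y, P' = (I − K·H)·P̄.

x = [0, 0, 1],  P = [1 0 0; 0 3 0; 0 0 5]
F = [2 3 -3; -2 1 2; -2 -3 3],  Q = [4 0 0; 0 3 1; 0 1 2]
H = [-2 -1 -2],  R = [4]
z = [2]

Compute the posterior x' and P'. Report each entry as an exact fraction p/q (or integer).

x' = [-59/31, -2/31, 33/31]
P' = [4671/62 -503/31 -2101/31; -503/31 418/31 326/31; -2101/31 326/31 1968/31]

x̄ = F·x = [-3, 2, 3]
P̄ = F·P·Fᵀ + Q = [80 -25 -76; -25 30 26; -76 26 78]
y = z − H·x̄ = [4]
S = H·P̄·Hᵀ + R = [62]
K = P̄·Hᵀ·S⁻¹ = [17/62; -16/31; -15/31]
x' = x̄ + K·y = [-59/31, -2/31, 33/31]
P' = (I − K·H)·P̄ = [4671/62 -503/31 -2101/31; -503/31 418/31 326/31; -2101/31 326/31 1968/31]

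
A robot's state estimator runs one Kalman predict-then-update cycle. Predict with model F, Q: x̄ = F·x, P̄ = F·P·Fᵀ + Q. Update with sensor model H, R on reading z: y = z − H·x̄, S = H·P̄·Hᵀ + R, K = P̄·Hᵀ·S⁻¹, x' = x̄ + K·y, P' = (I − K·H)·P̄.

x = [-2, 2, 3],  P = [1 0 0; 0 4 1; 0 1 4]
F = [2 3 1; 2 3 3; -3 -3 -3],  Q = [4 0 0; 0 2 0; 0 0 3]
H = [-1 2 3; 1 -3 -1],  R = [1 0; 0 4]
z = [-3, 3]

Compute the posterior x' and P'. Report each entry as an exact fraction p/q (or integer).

x' = [8861/9161, -2685/9161, -4209/9161]
P' = [79814/9161 24512/9161 9294/9161; 24512/9161 14176/9161 -2016/9161; 9294/9161 -2016/9161 5622/9161]

x̄ = F·x = [5, 11, -9]
P̄ = F·P·Fᵀ + Q = [54 64 -66; 64 96 -96; -66 -96 102]
y = z − H·x̄ = [7, 22]
S = H·P̄·Hᵀ + R = [345 176; 176 196]
K = P̄·Hᵀ·S⁻¹ = [-2908/9161 -754/9161; -2208/9161 -4000/9161; 3540/9161 2430/9161]
x' = x̄ + K·y = [8861/9161, -2685/9161, -4209/9161]
P' = (I − K·H)·P̄ = [79814/9161 24512/9161 9294/9161; 24512/9161 14176/9161 -2016/9161; 9294/9161 -2016/9161 5622/9161]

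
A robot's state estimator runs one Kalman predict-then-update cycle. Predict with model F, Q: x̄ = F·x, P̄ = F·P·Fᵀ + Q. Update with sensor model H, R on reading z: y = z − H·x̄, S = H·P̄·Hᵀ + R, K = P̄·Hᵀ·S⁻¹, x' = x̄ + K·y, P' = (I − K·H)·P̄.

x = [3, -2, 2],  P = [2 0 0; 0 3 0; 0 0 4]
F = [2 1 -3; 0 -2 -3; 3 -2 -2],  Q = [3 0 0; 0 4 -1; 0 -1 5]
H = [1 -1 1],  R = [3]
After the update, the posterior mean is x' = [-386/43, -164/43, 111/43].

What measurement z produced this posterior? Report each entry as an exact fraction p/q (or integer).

x̄ = F·x = [-2, -2, 9]
P̄ = F·P·Fᵀ + Q = [50 30 30; 30 52 35; 30 35 51]
S = H·P̄·Hᵀ + R = [86]
K = P̄·Hᵀ·S⁻¹ = [25/43; 13/86; 23/43]
x' − x̄ = [-300/43, -78/43, -276/43] = K·y
y = (KᵀK)⁻¹·Kᵀ·(x' − x̄) = [-12]
z = y + H·x̄ = [-12] + [9] = [-3]

z = [-3]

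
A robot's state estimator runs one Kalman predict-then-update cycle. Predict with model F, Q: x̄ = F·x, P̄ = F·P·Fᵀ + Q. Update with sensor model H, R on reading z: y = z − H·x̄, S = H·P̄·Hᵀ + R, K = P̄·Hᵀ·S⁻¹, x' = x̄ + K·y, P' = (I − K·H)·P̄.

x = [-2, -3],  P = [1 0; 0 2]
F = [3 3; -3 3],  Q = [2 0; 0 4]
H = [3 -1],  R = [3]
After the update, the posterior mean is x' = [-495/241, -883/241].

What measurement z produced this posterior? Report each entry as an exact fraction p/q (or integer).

z = [-2]

x̄ = F·x = [-15, -3]
P̄ = F·P·Fᵀ + Q = [29 9; 9 31]
S = H·P̄·Hᵀ + R = [241]
K = P̄·Hᵀ·S⁻¹ = [78/241; -4/241]
x' − x̄ = [3120/241, -160/241] = K·y
y = (KᵀK)⁻¹·Kᵀ·(x' − x̄) = [40]
z = y + H·x̄ = [40] + [-42] = [-2]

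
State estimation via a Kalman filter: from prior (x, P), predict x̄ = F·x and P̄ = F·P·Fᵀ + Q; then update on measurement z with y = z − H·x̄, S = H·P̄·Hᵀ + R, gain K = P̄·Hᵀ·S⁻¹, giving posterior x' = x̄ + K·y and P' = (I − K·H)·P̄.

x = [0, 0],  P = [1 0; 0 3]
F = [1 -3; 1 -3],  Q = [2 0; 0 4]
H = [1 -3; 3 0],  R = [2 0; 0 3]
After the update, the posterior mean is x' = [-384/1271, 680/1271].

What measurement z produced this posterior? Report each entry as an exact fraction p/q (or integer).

z = [-2, -1]

x̄ = F·x = [0, 0]
P̄ = F·P·Fᵀ + Q = [30 28; 28 32]
S = H·P̄·Hᵀ + R = [152 -162; -162 273]
K = P̄·Hᵀ·S⁻¹ = [-27/2542 411/1271; -413/1271 146/1271]
x' − x̄ = [-384/1271, 680/1271] = K·y
y = (KᵀK)⁻¹·Kᵀ·(x' − x̄) = [-2, -1]
z = y + H·x̄ = [-2, -1] + [0, 0] = [-2, -1]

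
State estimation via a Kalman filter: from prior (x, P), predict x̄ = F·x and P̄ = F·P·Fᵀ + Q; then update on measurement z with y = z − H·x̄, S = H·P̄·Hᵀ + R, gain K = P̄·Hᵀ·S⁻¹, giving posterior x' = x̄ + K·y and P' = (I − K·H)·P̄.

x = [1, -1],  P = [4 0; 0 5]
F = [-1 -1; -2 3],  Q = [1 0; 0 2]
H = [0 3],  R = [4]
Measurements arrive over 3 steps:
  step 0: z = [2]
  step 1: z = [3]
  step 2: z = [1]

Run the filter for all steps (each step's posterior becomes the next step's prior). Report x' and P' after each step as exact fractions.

step 0: x̄ = F·x = [0, -5]
step 0: P̄ = F·P·Fᵀ + Q = [10 -7; -7 63]
step 0: y = z − H·x̄ = [17]
step 0: S = H·P̄·Hᵀ + R = [571]
step 0: K = P̄·Hᵀ·S⁻¹ = [-21/571; 189/571]
step 0: x' = x̄ + K·y = [-357/571, 358/571]
step 0: P' = (I − K·H)·P̄ = [5269/571 -28/571; -28/571 252/571]
step 1: x̄ = F·x = [-1/571, 1788/571]
step 1: P̄ = F·P·Fᵀ + Q = [6036/571 9810/571; 9810/571 24822/571]
step 1: y = z − H·x̄ = [-3651/571]
step 1: S = H·P̄·Hᵀ + R = [225682/571]
step 1: K = P̄·Hᵀ·S⁻¹ = [14715/112841; 37233/112841]
step 1: x' = x̄ + K·y = [-94286/112841, 115275/112841]
step 1: P' = (I − K·H)·P̄ = [434406/112841 19620/112841; 19620/112841 49644/112841]
step 2: x̄ = F·x = [-20989/112841, 534397/112841]
step 2: P̄ = F·P·Fᵀ + Q = [636131/112841 700260/112841; 700260/112841 2174662/112841]
step 2: y = z − H·x̄ = [-1490350/112841]
step 2: S = H·P̄·Hᵀ + R = [20023322/112841]
step 2: K = P̄·Hᵀ·S⁻¹ = [95490/910151; 3261993/10011661]
step 2: x' = x̄ + K·y = [-1430479/910151, 4330787/10011661]
step 2: P' = (I − K·H)·P̄ = [304831/82741 127320/910151; 127320/910151 4349324/10011661]

step 0: x' = [-357/571, 358/571], P' = [5269/571 -28/571; -28/571 252/571]
step 1: x' = [-94286/112841, 115275/112841], P' = [434406/112841 19620/112841; 19620/112841 49644/112841]
step 2: x' = [-1430479/910151, 4330787/10011661], P' = [304831/82741 127320/910151; 127320/910151 4349324/10011661]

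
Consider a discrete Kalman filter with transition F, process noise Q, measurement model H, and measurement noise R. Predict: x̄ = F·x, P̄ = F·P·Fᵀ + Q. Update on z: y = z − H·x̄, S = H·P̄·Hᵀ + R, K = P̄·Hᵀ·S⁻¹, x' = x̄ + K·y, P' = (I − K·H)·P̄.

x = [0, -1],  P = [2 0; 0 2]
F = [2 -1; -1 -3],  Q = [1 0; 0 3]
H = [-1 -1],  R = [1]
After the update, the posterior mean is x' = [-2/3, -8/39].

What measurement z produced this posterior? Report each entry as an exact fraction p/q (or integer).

x̄ = F·x = [1, 3]
P̄ = F·P·Fᵀ + Q = [11 2; 2 23]
S = H·P̄·Hᵀ + R = [39]
K = P̄·Hᵀ·S⁻¹ = [-1/3; -25/39]
x' − x̄ = [-5/3, -125/39] = K·y
y = (KᵀK)⁻¹·Kᵀ·(x' − x̄) = [5]
z = y + H·x̄ = [5] + [-4] = [1]

z = [1]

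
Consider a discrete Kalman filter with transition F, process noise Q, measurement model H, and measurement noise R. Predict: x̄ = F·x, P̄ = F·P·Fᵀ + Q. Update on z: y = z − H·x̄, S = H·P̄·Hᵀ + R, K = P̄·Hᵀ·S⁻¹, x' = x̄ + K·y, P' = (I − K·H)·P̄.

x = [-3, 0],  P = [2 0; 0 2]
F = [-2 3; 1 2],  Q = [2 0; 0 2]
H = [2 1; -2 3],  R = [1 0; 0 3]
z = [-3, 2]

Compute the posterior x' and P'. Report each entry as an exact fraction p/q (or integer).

x̄ = F·x = [6, -3]
P̄ = F·P·Fᵀ + Q = [28 8; 8 12]
y = z − H·x̄ = [-12, 23]
S = H·P̄·Hᵀ + R = [157 -44; -44 127]
K = P̄·Hᵀ·S⁻¹ = [2240/6001 -736/6001; 4436/18003 4372/18003]
x' = x̄ + K·y = [-7802/6001, -6685/18003]
P' = (I − K·H)·P̄ = [1116/6001 8/6001; 8/6001 4388/18003]

x' = [-7802/6001, -6685/18003]
P' = [1116/6001 8/6001; 8/6001 4388/18003]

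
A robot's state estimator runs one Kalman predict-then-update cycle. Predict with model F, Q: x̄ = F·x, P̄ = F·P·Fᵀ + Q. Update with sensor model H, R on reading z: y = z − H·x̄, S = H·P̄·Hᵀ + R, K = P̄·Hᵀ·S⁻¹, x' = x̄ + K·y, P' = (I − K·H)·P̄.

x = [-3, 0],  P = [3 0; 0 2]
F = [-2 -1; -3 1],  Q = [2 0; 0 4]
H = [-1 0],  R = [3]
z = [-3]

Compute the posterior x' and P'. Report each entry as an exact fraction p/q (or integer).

x' = [66/19, 123/19]
P' = [48/19 48/19; 48/19 371/19]

x̄ = F·x = [6, 9]
P̄ = F·P·Fᵀ + Q = [16 16; 16 33]
y = z − H·x̄ = [3]
S = H·P̄·Hᵀ + R = [19]
K = P̄·Hᵀ·S⁻¹ = [-16/19; -16/19]
x' = x̄ + K·y = [66/19, 123/19]
P' = (I − K·H)·P̄ = [48/19 48/19; 48/19 371/19]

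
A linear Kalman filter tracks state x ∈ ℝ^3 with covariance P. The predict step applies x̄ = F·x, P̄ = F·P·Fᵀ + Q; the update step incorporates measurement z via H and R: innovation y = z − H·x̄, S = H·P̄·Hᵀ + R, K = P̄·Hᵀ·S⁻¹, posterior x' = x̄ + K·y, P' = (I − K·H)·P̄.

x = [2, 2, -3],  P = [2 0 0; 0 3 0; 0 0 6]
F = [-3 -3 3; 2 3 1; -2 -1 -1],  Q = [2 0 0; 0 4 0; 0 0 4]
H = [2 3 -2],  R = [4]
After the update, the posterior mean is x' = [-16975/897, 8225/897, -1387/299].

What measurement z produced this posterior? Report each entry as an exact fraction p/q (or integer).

x̄ = F·x = [-21, 7, -3]
P̄ = F·P·Fᵀ + Q = [101 -21 3; -21 45 -23; 3 -23 21]
S = H·P̄·Hᵀ + R = [897]
K = P̄·Hᵀ·S⁻¹ = [133/897; 139/897; -35/299]
x' − x̄ = [1862/897, 1946/897, -490/299] = K·y
y = (KᵀK)⁻¹·Kᵀ·(x' − x̄) = [14]
z = y + H·x̄ = [14] + [-15] = [-1]

z = [-1]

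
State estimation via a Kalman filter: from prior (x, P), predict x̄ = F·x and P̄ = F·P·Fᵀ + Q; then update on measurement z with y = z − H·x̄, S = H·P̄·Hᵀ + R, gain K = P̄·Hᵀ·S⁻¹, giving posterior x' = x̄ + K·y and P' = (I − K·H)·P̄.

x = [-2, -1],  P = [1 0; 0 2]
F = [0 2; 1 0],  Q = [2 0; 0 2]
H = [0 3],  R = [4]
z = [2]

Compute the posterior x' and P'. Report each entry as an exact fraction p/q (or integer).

x̄ = F·x = [-2, -2]
P̄ = F·P·Fᵀ + Q = [10 0; 0 3]
y = z − H·x̄ = [8]
S = H·P̄·Hᵀ + R = [31]
K = P̄·Hᵀ·S⁻¹ = [0; 9/31]
x' = x̄ + K·y = [-2, 10/31]
P' = (I − K·H)·P̄ = [10 0; 0 12/31]

x' = [-2, 10/31]
P' = [10 0; 0 12/31]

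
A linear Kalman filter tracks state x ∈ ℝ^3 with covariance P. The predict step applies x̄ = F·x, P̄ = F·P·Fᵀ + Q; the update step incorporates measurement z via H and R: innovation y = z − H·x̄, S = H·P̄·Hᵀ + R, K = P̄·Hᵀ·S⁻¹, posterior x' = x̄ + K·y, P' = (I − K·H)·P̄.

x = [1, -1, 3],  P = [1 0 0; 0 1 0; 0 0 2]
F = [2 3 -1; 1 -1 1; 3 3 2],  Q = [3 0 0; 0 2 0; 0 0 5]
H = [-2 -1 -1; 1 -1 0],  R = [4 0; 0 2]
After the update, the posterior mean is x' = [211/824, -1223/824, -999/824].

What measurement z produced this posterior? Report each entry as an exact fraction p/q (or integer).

z = [3, 3]

x̄ = F·x = [-4, 5, 6]
P̄ = F·P·Fᵀ + Q = [18 -3 11; -3 6 4; 11 4 31]
S = H·P̄·Hᵀ + R = [153 -40; -40 32]
K = P̄·Hᵀ·S⁻¹ = [-71/412 1453/3296; -61/412 -1537/3296; -193/412 -1209/3296]
x' − x̄ = [3507/824, -5343/824, -5943/824] = K·y
y = (KᵀK)⁻¹·Kᵀ·(x' − x̄) = [6, 12]
z = y + H·x̄ = [6, 12] + [-3, -9] = [3, 3]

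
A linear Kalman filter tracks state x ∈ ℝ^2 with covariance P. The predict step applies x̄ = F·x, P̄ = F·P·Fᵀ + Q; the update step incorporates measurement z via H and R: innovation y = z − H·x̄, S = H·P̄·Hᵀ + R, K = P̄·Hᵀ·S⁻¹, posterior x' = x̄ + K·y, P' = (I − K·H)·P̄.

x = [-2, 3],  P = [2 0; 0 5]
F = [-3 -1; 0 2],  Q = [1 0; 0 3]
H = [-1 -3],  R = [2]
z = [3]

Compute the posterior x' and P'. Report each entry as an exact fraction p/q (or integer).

x' = [663/173, -378/173]
P' = [4116/173 -1376/173; -1376/173 498/173]

x̄ = F·x = [3, 6]
P̄ = F·P·Fᵀ + Q = [24 -10; -10 23]
y = z − H·x̄ = [24]
S = H·P̄·Hᵀ + R = [173]
K = P̄·Hᵀ·S⁻¹ = [6/173; -59/173]
x' = x̄ + K·y = [663/173, -378/173]
P' = (I − K·H)·P̄ = [4116/173 -1376/173; -1376/173 498/173]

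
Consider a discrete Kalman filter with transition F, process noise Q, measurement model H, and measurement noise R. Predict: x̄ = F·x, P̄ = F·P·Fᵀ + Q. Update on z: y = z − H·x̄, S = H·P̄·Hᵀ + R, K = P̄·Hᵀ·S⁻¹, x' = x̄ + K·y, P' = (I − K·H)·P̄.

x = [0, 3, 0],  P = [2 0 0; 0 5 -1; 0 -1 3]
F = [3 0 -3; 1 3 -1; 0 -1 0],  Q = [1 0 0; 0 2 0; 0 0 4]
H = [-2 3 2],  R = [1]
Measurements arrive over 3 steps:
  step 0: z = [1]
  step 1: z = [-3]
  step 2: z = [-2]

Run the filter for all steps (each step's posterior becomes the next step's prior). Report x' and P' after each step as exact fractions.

step 0: x' = [520/287, 703/287, -381/287], P' = [12526/287 9332/287 -1485/287; 9332/287 7810/287 -2336/287; -1485/287 -2336/287 2007/287]
step 1: x' = [-354733/61354, -320859/61354, 18032/30677], P' = [7408421/61354 6449255/61354 -1110999/30677; 6449255/61354 5704763/61354 -1031473/30677; -1110999/30677 -1031473/30677 431868/30677]
step 2: x' = [63073741/9714782, 75088779/19429564, -878997/2775652], P' = [1342679017/9714782 585699319/4857391 -58056489/1387826; 585699319/4857391 2072554607/19429564 -107112259/2775652; -58056489/1387826 -107112259/2775652 44058771/2775652]

step 0: x̄ = F·x = [0, 9, -3]
step 0: P̄ = F·P·Fᵀ + Q = [46 24 -3; 24 58 -16; -3 -16 9]
step 0: y = z − H·x̄ = [-20]
step 0: S = H·P̄·Hᵀ + R = [287]
step 0: K = P̄·Hᵀ·S⁻¹ = [-26/287; 94/287; -24/287]
step 0: x' = x̄ + K·y = [520/287, 703/287, -381/287]
step 0: P' = (I − K·H)·P̄ = [12526/287 9332/287 -1485/287; 9332/287 7810/287 -2336/287; -1485/287 -2336/287 2007/287]
step 1: x̄ = F·x = [2703/287, 430/41, -703/287]
step 1: P̄ = F·P·Fᵀ + Q = [157814/287 22503/41 -35004/287; 22503/41 22625/41 -5014/41; -35004/287 -5014/41 8958/287]
step 1: y = z − H·x̄ = [-3079/287]
step 1: S = H·P̄·Hᵀ + R = [61354/287]
step 1: K = P̄·Hᵀ·S⁻¹ = [86927/61354; 89887/61354; -8685/30677]
step 1: x' = x̄ + K·y = [-354733/61354, -320859/61354, 18032/30677]
step 1: P' = (I − K·H)·P̄ = [7408421/61354 6449255/61354 -1110999/30677; 6449255/61354 5704763/61354 -1031473/30677; -1110999/30677 -1031473/30677 431868/30677]
step 2: x̄ = F·x = [-1172391/61354, -676687/30677, 320859/61354]
step 2: P̄ = F·P·Fᵀ + Q = [114506731/61354 57379134/30677 -25536603/61354; 57379134/30677 57627467/30677 -12813245/30677; -25536603/61354 -12813245/30677 5950179/61354]
step 2: y = z − H·x̄ = [475457/30677]
step 2: S = H·P̄·Hᵀ + R = [19429564/30677]
step 2: K = P̄·Hᵀ·S⁻¹ = [8023517/4857391; 32497643/19429564; -993279/2775652]
step 2: x' = x̄ + K·y = [63073741/9714782, 75088779/19429564, -878997/2775652]
step 2: P' = (I − K·H)·P̄ = [1342679017/9714782 585699319/4857391 -58056489/1387826; 585699319/4857391 2072554607/19429564 -107112259/2775652; -58056489/1387826 -107112259/2775652 44058771/2775652]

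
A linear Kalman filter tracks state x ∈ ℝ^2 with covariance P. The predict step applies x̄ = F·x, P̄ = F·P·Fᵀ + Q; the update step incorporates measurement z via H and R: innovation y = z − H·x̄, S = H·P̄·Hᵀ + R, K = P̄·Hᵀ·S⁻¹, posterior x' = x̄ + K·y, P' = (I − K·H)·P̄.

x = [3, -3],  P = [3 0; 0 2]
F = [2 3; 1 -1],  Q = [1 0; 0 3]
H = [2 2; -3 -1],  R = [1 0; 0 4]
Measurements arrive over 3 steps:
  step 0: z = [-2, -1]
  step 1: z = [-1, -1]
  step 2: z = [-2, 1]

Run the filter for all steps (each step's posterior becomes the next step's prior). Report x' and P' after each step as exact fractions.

step 0: x' = [-389/4883, -154/257], P' = [4340/4883 -248/257; -248/257 328/257]
step 1: x' = [32659/130890, -18407/26178], P' = [1959817/2356020 -430379/471204; -430379/471204 578501/471204]
step 2: x' = [-134861726/368328099, -616763171/1104984297], P' = [101688991/122776033 -334664611/368328099; -334664611/368328099 1349573963/1104984297]

step 0: x̄ = F·x = [-3, 6]
step 0: P̄ = F·P·Fᵀ + Q = [31 0; 0 8]
step 0: y = z − H·x̄ = [-8, -4]
step 0: S = H·P̄·Hᵀ + R = [157 -202; -202 291]
step 0: K = P̄·Hᵀ·S⁻¹ = [-744/4883 -2077/4883; 160/257 104/257]
step 0: x' = x̄ + K·y = [-389/4883, -154/257]
step 0: P' = (I − K·H)·P̄ = [4340/4883 -248/257; -248/257 328/257]
step 1: x̄ = F·x = [-9556/4883, 2537/4883]
step 1: P̄ = F·P·Fᵀ + Q = [21787/4883 -14728/4883; -14728/4883 34645/4883]
step 1: y = z − H·x̄ = [9155/4883, -31014/4883]
step 1: S = H·P̄·Hᵀ + R = [112787/4883 -82188/4883; -82188/4883 161892/4883]
step 1: K = P̄·Hᵀ·S⁻¹ = [-3557/21815 -931889/2356020; 2743/4363 178159/471204]
step 1: x' = x̄ + K·y = [32659/130890, -18407/26178]
step 1: P' = (I − K·H)·P̄ = [1959817/2356020 -430379/471204; -430379/471204 578501/471204]
step 2: x̄ = F·x = [-210787/130890, 62347/65445]
step 2: P̄ = F·P·Fᵀ + Q = [10405093/2356020 -1727444/589005; -1727444/589005 4056043/589005]
step 2: y = z − H·x̄ = [-44797/65445, -376777/130890]
step 2: S = H·P̄·Hᵀ + R = [13398718/589005 -19800347/1178010; -19800347/1178010 77835433/2356020]
step 2: K = P̄·Hᵀ·S⁻¹ = [-59195276/368328099 -145134077/368328099; 691160260/1104984297 415601884/1104984297]
step 2: x' = x̄ + K·y = [-134861726/368328099, -616763171/1104984297]
step 2: P' = (I − K·H)·P̄ = [101688991/122776033 -334664611/368328099; -334664611/368328099 1349573963/1104984297]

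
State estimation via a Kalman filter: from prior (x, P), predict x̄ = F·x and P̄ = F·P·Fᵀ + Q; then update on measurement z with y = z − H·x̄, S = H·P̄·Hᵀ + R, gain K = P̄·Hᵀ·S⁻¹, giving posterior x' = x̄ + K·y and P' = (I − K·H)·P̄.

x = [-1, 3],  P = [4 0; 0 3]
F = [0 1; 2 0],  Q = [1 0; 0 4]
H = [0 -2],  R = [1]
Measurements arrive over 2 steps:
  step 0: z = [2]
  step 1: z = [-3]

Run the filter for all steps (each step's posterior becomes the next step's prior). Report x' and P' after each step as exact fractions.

step 0: x' = [3, -82/81], P' = [4 0; 0 20/81]
step 1: x' = [-82/81, 14/9], P' = [101/81 0; 0 20/81]

step 0: x̄ = F·x = [3, -2]
step 0: P̄ = F·P·Fᵀ + Q = [4 0; 0 20]
step 0: y = z − H·x̄ = [-2]
step 0: S = H·P̄·Hᵀ + R = [81]
step 0: K = P̄·Hᵀ·S⁻¹ = [0; -40/81]
step 0: x' = x̄ + K·y = [3, -82/81]
step 0: P' = (I − K·H)·P̄ = [4 0; 0 20/81]
step 1: x̄ = F·x = [-82/81, 6]
step 1: P̄ = F·P·Fᵀ + Q = [101/81 0; 0 20]
step 1: y = z − H·x̄ = [9]
step 1: S = H·P̄·Hᵀ + R = [81]
step 1: K = P̄·Hᵀ·S⁻¹ = [0; -40/81]
step 1: x' = x̄ + K·y = [-82/81, 14/9]
step 1: P' = (I − K·H)·P̄ = [101/81 0; 0 20/81]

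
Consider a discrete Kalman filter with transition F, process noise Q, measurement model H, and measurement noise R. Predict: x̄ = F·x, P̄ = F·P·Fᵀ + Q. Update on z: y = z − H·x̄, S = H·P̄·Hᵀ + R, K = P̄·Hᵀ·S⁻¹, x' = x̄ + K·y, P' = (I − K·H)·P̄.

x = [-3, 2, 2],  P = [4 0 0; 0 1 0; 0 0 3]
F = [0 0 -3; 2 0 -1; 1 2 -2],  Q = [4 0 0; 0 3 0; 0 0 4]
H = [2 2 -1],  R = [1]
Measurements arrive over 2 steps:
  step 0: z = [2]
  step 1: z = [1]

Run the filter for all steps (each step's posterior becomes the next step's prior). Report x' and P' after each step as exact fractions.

step 0: x' = [588/181, -152/181, 537/181], P' = [1767/181 -1347/181 778/181; -1347/181 1678/181 614/181; 778/181 614/181 2744/181]
step 1: x' = [-404457/65132, 315123/65132, -486265/130264], P' = [1454379/32566 -874865/32566 2294295/65132; -874865/32566 566277/32566 -1245901/65132; 2294295/65132 -1245901/65132 4182419/130264]

step 0: x̄ = F·x = [-6, -8, -3]
step 0: P̄ = F·P·Fᵀ + Q = [31 9 18; 9 22 14; 18 14 24]
step 0: y = z − H·x̄ = [27]
step 0: S = H·P̄·Hᵀ + R = [181]
step 0: K = P̄·Hᵀ·S⁻¹ = [62/181; 48/181; 40/181]
step 0: x' = x̄ + K·y = [588/181, -152/181, 537/181]
step 0: P' = (I − K·H)·P̄ = [1767/181 -1347/181 778/181; -1347/181 1678/181 614/181; 778/181 614/181 2744/181]
step 1: x̄ = F·x = [-1611/181, 639/181, -790/181]
step 1: P̄ = F·P·Fᵀ + Q = [25420/181 3564/181 10446/181; 3564/181 7243/181 -1484/181; 10446/181 -1484/181 6767/181]
step 1: y = z − H·x̄ = [1335/181]
step 1: S = H·P̄·Hᵀ + R = [130264/181]
step 1: K = P̄·Hᵀ·S⁻¹ = [23761/65132; 11549/65132; 11157/130264]
step 1: x' = x̄ + K·y = [-404457/65132, 315123/65132, -486265/130264]
step 1: P' = (I − K·H)·P̄ = [1454379/32566 -874865/32566 2294295/65132; -874865/32566 566277/32566 -1245901/65132; 2294295/65132 -1245901/65132 4182419/130264]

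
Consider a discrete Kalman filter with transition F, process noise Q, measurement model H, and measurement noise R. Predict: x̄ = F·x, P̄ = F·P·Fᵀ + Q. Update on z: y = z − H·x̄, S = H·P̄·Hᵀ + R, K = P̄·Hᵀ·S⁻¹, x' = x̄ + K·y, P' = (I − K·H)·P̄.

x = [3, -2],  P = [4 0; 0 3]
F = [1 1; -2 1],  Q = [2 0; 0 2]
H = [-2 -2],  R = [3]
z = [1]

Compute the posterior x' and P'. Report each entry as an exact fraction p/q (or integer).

x̄ = F·x = [1, -8]
P̄ = F·P·Fᵀ + Q = [9 -5; -5 21]
y = z − H·x̄ = [-13]
S = H·P̄·Hᵀ + R = [83]
K = P̄·Hᵀ·S⁻¹ = [-8/83; -32/83]
x' = x̄ + K·y = [187/83, -248/83]
P' = (I − K·H)·P̄ = [683/83 -671/83; -671/83 719/83]

x' = [187/83, -248/83]
P' = [683/83 -671/83; -671/83 719/83]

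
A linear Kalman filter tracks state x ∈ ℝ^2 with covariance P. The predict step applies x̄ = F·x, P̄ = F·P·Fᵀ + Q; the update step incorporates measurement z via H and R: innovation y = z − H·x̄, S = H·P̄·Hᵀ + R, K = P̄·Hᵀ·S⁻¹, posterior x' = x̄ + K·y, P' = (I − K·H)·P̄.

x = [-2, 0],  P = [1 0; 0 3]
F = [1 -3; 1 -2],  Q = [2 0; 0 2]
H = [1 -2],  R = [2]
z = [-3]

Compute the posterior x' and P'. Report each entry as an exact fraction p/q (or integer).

x̄ = F·x = [-2, -2]
P̄ = F·P·Fᵀ + Q = [30 19; 19 15]
y = z − H·x̄ = [-5]
S = H·P̄·Hᵀ + R = [16]
K = P̄·Hᵀ·S⁻¹ = [-1/2; -11/16]
x' = x̄ + K·y = [1/2, 23/16]
P' = (I − K·H)·P̄ = [26 27/2; 27/2 119/16]

x' = [1/2, 23/16]
P' = [26 27/2; 27/2 119/16]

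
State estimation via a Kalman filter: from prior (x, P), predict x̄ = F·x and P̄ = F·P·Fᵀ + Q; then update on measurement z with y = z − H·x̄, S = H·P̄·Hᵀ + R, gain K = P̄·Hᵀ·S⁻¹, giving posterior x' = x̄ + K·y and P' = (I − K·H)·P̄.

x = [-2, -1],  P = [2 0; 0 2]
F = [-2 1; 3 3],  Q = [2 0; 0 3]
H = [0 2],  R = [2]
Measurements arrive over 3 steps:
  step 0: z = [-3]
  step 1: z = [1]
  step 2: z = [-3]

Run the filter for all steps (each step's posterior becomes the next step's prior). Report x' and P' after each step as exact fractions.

step 0: x̄ = F·x = [3, -9]
step 0: P̄ = F·P·Fᵀ + Q = [12 -6; -6 39]
step 0: y = z − H·x̄ = [15]
step 0: S = H·P̄·Hᵀ + R = [158]
step 0: K = P̄·Hᵀ·S⁻¹ = [-6/79; 39/79]
step 0: x' = x̄ + K·y = [147/79, -126/79]
step 0: P' = (I − K·H)·P̄ = [876/79 -6/79; -6/79 39/79]
step 1: x̄ = F·x = [-420/79, 63/79]
step 1: P̄ = F·P·Fᵀ + Q = [3725/79 -5121/79; -5121/79 8364/79]
step 1: y = z − H·x̄ = [-47/79]
step 1: S = H·P̄·Hᵀ + R = [33614/79]
step 1: K = P̄·Hᵀ·S⁻¹ = [-5121/16807; 8364/16807]
step 1: x' = x̄ + K·y = [-86307/16807, 8427/16807]
step 1: P' = (I − K·H)·P̄ = [128567/16807 -5121/16807; -5121/16807 8364/16807]
step 2: x̄ = F·x = [25863/2401, -233640/16807]
step 2: P̄ = F·P·Fᵀ + Q = [11770/343 -104421/2401; -104421/2401 1190622/16807]
step 2: y = z − H·x̄ = [416859/16807]
step 2: S = H·P̄·Hᵀ + R = [4796102/16807]
step 2: K = P̄·Hᵀ·S⁻¹ = [-730947/2398051; 1190622/2398051]
step 2: x' = x̄ + K·y = [7701774/2398051, -3805506/2398051]
step 2: P' = (I − K·H)·P̄ = [18710116/2398051 -730947/2398051; -730947/2398051 1190622/2398051]

step 0: x' = [147/79, -126/79], P' = [876/79 -6/79; -6/79 39/79]
step 1: x' = [-86307/16807, 8427/16807], P' = [128567/16807 -5121/16807; -5121/16807 8364/16807]
step 2: x' = [7701774/2398051, -3805506/2398051], P' = [18710116/2398051 -730947/2398051; -730947/2398051 1190622/2398051]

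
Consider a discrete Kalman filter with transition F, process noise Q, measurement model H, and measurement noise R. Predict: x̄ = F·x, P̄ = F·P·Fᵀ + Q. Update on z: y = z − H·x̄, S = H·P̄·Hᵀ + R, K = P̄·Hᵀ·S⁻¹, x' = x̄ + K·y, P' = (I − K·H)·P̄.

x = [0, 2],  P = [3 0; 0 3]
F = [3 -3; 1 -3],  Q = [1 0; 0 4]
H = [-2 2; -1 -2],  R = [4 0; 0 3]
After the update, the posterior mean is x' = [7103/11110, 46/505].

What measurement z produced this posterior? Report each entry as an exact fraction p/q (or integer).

x̄ = F·x = [-6, -6]
P̄ = F·P·Fᵀ + Q = [55 36; 36 34]
S = H·P̄·Hᵀ + R = [72 46; 46 338]
K = P̄·Hᵀ·S⁻¹ = [-3501/11110 -1849/5555; 78/505 -166/505]
x' − x̄ = [73763/11110, 3076/505] = K·y
y = (KᵀK)⁻¹·Kᵀ·(x' − x̄) = [-1, -19]
z = y + H·x̄ = [-1, -19] + [0, 18] = [-1, -1]

z = [-1, -1]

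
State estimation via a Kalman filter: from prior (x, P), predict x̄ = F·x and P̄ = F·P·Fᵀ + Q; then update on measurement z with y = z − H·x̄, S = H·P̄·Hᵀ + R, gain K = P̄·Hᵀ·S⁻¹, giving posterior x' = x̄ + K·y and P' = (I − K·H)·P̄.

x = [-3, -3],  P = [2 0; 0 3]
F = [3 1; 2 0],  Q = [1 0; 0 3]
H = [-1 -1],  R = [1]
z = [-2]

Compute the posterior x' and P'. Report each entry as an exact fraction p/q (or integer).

x̄ = F·x = [-12, -6]
P̄ = F·P·Fᵀ + Q = [22 12; 12 11]
y = z − H·x̄ = [-20]
S = H·P̄·Hᵀ + R = [58]
K = P̄·Hᵀ·S⁻¹ = [-17/29; -23/58]
x' = x̄ + K·y = [-8/29, 56/29]
P' = (I − K·H)·P̄ = [60/29 -43/29; -43/29 109/58]

x' = [-8/29, 56/29]
P' = [60/29 -43/29; -43/29 109/58]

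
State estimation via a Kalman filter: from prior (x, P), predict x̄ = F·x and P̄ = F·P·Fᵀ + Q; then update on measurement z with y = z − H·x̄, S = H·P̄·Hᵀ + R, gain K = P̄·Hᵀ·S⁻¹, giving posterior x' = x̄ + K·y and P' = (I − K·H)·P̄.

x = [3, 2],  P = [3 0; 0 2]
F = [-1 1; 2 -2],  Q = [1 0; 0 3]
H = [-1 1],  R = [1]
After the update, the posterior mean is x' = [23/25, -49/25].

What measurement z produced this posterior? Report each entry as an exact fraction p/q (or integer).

x̄ = F·x = [-1, 2]
P̄ = F·P·Fᵀ + Q = [6 -10; -10 23]
S = H·P̄·Hᵀ + R = [50]
K = P̄·Hᵀ·S⁻¹ = [-8/25; 33/50]
x' − x̄ = [48/25, -99/25] = K·y
y = (KᵀK)⁻¹·Kᵀ·(x' − x̄) = [-6]
z = y + H·x̄ = [-6] + [3] = [-3]

z = [-3]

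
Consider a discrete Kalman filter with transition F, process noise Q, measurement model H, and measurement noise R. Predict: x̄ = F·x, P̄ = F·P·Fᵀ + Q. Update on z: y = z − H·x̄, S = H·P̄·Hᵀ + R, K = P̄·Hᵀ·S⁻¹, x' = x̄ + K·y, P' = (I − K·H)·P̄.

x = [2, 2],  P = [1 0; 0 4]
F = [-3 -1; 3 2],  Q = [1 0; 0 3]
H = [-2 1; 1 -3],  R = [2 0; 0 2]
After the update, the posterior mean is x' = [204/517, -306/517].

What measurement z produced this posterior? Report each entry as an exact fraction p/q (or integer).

x̄ = F·x = [-8, 10]
P̄ = F·P·Fᵀ + Q = [14 -17; -17 28]
S = H·P̄·Hᵀ + R = [154 -231; -231 370]
K = P̄·Hᵀ·S⁻¹ = [-1635/3619 -5/47; -391/3619 -16/47]
x' − x̄ = [4340/517, -5476/517] = K·y
y = (KᵀK)⁻¹·Kᵀ·(x' − x̄) = [-28, 40]
z = y + H·x̄ = [-28, 40] + [26, -38] = [-2, 2]

z = [-2, 2]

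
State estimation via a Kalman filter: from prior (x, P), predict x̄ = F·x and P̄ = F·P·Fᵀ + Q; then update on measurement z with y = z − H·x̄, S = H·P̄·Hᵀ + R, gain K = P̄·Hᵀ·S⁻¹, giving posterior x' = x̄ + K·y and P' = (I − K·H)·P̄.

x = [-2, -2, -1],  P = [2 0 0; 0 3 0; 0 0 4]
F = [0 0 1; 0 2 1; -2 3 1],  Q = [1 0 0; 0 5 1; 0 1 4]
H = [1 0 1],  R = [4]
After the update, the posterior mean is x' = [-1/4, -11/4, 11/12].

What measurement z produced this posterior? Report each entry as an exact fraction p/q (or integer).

z = [1]

x̄ = F·x = [-1, -5, -3]
P̄ = F·P·Fᵀ + Q = [5 4 4; 4 21 23; 4 23 43]
S = H·P̄·Hᵀ + R = [60]
K = P̄·Hᵀ·S⁻¹ = [3/20; 9/20; 47/60]
x' − x̄ = [3/4, 9/4, 47/12] = K·y
y = (KᵀK)⁻¹·Kᵀ·(x' − x̄) = [5]
z = y + H·x̄ = [5] + [-4] = [1]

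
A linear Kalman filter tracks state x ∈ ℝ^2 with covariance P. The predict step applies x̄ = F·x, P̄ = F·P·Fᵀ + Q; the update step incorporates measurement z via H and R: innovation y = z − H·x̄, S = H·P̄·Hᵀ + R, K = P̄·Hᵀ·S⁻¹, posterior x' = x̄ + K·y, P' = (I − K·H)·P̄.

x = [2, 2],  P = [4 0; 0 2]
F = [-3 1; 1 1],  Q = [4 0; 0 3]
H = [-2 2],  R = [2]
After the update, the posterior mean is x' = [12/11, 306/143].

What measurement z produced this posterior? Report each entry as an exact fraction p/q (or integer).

x̄ = F·x = [-4, 4]
P̄ = F·P·Fᵀ + Q = [42 -10; -10 9]
S = H·P̄·Hᵀ + R = [286]
K = P̄·Hᵀ·S⁻¹ = [-4/11; 19/143]
x' − x̄ = [56/11, -266/143] = K·y
y = (KᵀK)⁻¹·Kᵀ·(x' − x̄) = [-14]
z = y + H·x̄ = [-14] + [16] = [2]

z = [2]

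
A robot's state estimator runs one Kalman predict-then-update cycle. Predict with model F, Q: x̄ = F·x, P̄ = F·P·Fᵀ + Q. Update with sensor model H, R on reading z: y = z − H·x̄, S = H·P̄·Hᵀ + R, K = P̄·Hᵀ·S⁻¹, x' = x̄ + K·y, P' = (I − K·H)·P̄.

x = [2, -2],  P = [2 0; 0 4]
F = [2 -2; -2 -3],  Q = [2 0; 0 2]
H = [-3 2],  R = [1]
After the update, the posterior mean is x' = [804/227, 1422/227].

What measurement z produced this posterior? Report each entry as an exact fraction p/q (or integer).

z = [2]

x̄ = F·x = [8, 2]
P̄ = F·P·Fᵀ + Q = [26 16; 16 46]
S = H·P̄·Hᵀ + R = [227]
K = P̄·Hᵀ·S⁻¹ = [-46/227; 44/227]
x' − x̄ = [-1012/227, 968/227] = K·y
y = (KᵀK)⁻¹·Kᵀ·(x' − x̄) = [22]
z = y + H·x̄ = [22] + [-20] = [2]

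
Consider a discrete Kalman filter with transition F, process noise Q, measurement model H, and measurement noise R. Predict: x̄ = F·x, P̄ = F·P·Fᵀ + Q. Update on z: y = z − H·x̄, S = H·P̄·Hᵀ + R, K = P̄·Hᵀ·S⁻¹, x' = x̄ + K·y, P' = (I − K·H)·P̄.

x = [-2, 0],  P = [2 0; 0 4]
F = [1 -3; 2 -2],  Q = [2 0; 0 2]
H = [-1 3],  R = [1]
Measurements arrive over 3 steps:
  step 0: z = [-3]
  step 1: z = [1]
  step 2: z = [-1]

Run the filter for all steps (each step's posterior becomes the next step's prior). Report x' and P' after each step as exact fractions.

step 0: x' = [94/107, -78/107], P' = [2344/107 796/107; 796/107 282/107]
step 1: x' = [122684/39505, 54262/39505], P' = [117392/39505 39036/39505; 39036/39505 17358/39505]
step 2: x' = [-2313726/2749547, -1524378/2749547], P' = [8203720/2749547 2721748/2749547; 2721748/2749547 1204090/2749547]

step 0: x̄ = F·x = [-2, -4]
step 0: P̄ = F·P·Fᵀ + Q = [40 28; 28 26]
step 0: y = z − H·x̄ = [7]
step 0: S = H·P̄·Hᵀ + R = [107]
step 0: K = P̄·Hᵀ·S⁻¹ = [44/107; 50/107]
step 0: x' = x̄ + K·y = [94/107, -78/107]
step 0: P' = (I − K·H)·P̄ = [2344/107 796/107; 796/107 282/107]
step 1: x̄ = F·x = [328/107, 344/107]
step 1: P̄ = F·P·Fᵀ + Q = [320/107 12/107; 12/107 4350/107]
step 1: y = z − H·x̄ = [-597/107]
step 1: S = H·P̄·Hᵀ + R = [39505/107]
step 1: K = P̄·Hᵀ·S⁻¹ = [-284/39505; 13038/39505]
step 1: x' = x̄ + K·y = [122684/39505, 54262/39505]
step 1: P' = (I − K·H)·P̄ = [117392/39505 39036/39505; 39036/39505 17358/39505]
step 2: x̄ = F·x = [-40102/39505, 136844/39505]
step 2: P̄ = F·P·Fᵀ + Q = [118408/39505 26644/39505; 26644/39505 305722/39505]
step 2: y = z − H·x̄ = [-490139/39505]
step 2: S = H·P̄·Hᵀ + R = [2749547/39505]
step 2: K = P̄·Hᵀ·S⁻¹ = [-38476/2749547; 890522/2749547]
step 2: x' = x̄ + K·y = [-2313726/2749547, -1524378/2749547]
step 2: P' = (I − K·H)·P̄ = [8203720/2749547 2721748/2749547; 2721748/2749547 1204090/2749547]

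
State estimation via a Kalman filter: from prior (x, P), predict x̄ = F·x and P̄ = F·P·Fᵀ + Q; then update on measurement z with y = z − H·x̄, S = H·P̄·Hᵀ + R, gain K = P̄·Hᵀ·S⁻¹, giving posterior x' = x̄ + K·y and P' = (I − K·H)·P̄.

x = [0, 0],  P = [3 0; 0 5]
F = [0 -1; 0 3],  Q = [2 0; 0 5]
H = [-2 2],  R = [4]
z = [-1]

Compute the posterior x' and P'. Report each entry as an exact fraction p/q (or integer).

x' = [1/8, -65/176]
P' = [3/2 5/4; 5/4 175/88]

x̄ = F·x = [0, 0]
P̄ = F·P·Fᵀ + Q = [7 -15; -15 50]
y = z − H·x̄ = [-1]
S = H·P̄·Hᵀ + R = [352]
K = P̄·Hᵀ·S⁻¹ = [-1/8; 65/176]
x' = x̄ + K·y = [1/8, -65/176]
P' = (I − K·H)·P̄ = [3/2 5/4; 5/4 175/88]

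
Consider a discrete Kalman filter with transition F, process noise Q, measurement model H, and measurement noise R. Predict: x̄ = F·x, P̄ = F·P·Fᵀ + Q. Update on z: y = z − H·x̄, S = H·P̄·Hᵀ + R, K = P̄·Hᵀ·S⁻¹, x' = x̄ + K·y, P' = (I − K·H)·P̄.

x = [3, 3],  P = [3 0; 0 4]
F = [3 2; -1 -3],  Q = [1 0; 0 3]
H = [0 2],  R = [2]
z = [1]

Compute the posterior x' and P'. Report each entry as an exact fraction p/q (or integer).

x̄ = F·x = [15, -12]
P̄ = F·P·Fᵀ + Q = [44 -33; -33 42]
y = z − H·x̄ = [25]
S = H·P̄·Hᵀ + R = [170]
K = P̄·Hᵀ·S⁻¹ = [-33/85; 42/85]
x' = x̄ + K·y = [90/17, 6/17]
P' = (I − K·H)·P̄ = [1562/85 -33/85; -33/85 42/85]

x' = [90/17, 6/17]
P' = [1562/85 -33/85; -33/85 42/85]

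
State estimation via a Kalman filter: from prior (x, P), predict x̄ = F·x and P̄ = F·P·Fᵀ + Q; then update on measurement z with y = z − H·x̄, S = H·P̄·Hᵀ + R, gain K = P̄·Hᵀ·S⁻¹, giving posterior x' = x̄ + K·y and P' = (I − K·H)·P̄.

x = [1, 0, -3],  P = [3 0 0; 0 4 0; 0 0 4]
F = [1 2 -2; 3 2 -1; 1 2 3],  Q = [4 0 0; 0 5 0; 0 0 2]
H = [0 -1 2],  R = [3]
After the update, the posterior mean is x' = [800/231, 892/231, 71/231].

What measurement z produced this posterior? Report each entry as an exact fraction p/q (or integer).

x̄ = F·x = [7, 6, -8]
P̄ = F·P·Fᵀ + Q = [39 33 -5; 33 52 13; -5 13 57]
S = H·P̄·Hᵀ + R = [231]
K = P̄·Hᵀ·S⁻¹ = [-43/231; -26/231; 101/231]
x' − x̄ = [-817/231, -494/231, 1919/231] = K·y
y = (KᵀK)⁻¹·Kᵀ·(x' − x̄) = [19]
z = y + H·x̄ = [19] + [-22] = [-3]

z = [-3]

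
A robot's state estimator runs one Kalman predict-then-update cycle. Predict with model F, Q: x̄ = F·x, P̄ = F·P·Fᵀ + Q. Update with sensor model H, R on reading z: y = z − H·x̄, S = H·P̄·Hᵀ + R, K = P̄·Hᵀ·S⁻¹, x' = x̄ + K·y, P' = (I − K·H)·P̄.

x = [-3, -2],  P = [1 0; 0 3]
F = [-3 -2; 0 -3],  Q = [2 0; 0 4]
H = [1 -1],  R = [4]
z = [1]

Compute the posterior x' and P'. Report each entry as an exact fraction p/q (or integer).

x' = [128/11, 105/11]
P' = [481/22 461/22; 461/22 513/22]

x̄ = F·x = [13, 6]
P̄ = F·P·Fᵀ + Q = [23 18; 18 31]
y = z − H·x̄ = [-6]
S = H·P̄·Hᵀ + R = [22]
K = P̄·Hᵀ·S⁻¹ = [5/22; -13/22]
x' = x̄ + K·y = [128/11, 105/11]
P' = (I − K·H)·P̄ = [481/22 461/22; 461/22 513/22]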